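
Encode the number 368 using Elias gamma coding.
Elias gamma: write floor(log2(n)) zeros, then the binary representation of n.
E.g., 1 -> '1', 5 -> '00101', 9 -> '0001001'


num_bits = floor(log2(368)) + 1 = 9
leading_zeros = num_bits - 1 = 8
binary(368) = 101110000

Elias gamma(368) = '00000000' + '101110000' = 00000000101110000 (17 bits)


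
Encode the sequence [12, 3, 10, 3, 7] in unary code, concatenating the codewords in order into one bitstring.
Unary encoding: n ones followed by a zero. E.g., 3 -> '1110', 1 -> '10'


Encode each number as n ones followed by a terminating 0:
  12 -> 1111111111110 (13 bits)
  3 -> 1110 (4 bits)
  10 -> 11111111110 (11 bits)
  3 -> 1110 (4 bits)
  7 -> 11111110 (8 bits)
Total length = 13 + 4 + 11 + 4 + 8 = 40 bits.

Unary([12, 3, 10, 3, 7]) = 1111111111110111011111111110111011111110 (40 bits)


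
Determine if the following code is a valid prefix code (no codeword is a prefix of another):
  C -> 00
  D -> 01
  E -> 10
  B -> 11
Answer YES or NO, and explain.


Checking each pair (does one codeword prefix another?):
  C='00' vs D='01': no prefix
  C='00' vs E='10': no prefix
  C='00' vs B='11': no prefix
  D='01' vs C='00': no prefix
  D='01' vs E='10': no prefix
  D='01' vs B='11': no prefix
  E='10' vs C='00': no prefix
  E='10' vs D='01': no prefix
  E='10' vs B='11': no prefix
  B='11' vs C='00': no prefix
  B='11' vs D='01': no prefix
  B='11' vs E='10': no prefix
No violation found over all pairs.

YES -- this is a valid prefix code. No codeword is a prefix of any other codeword.


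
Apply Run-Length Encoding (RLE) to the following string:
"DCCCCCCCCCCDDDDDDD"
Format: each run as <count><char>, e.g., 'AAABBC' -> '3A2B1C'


Scanning runs left to right:
  i=0: run of 'D' x 1 -> '1D'
  i=1: run of 'C' x 10 -> '10C'
  i=11: run of 'D' x 7 -> '7D'

RLE = 1D10C7D


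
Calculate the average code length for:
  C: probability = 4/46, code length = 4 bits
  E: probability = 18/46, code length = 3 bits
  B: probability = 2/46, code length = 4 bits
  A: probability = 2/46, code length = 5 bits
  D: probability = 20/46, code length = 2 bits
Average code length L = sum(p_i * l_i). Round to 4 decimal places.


Weighted contributions p_i * l_i:
  C: (4/46) * 4 = 16/46
  E: (18/46) * 3 = 54/46
  B: (2/46) * 4 = 8/46
  A: (2/46) * 5 = 10/46
  D: (20/46) * 2 = 40/46
Sum = (16 + 54 + 8 + 10 + 40)/46 = 128/46

L = 128/46 = 2.7826 bits/symbol


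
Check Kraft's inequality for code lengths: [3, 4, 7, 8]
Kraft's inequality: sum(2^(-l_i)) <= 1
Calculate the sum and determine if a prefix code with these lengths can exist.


Sum = 2^(-3) + 2^(-4) + 2^(-7) + 2^(-8)
    = 0.125 + 0.0625 + 0.0078125 + 0.00390625
    = 51/256 = 0.19921875
Since 0.19921875 <= 1, Kraft's inequality IS satisfied.
A prefix code with these lengths CAN exist.

Kraft sum = 0.19921875. Satisfied.


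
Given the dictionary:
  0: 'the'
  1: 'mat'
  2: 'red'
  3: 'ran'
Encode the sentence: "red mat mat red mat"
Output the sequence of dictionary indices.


Look up each word in the dictionary:
  'red' -> 2
  'mat' -> 1
  'mat' -> 1
  'red' -> 2
  'mat' -> 1

Encoded: [2, 1, 1, 2, 1]


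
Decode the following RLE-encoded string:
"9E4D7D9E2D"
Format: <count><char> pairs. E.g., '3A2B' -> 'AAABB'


Expanding each <count><char> pair:
  9E -> 'EEEEEEEEE'
  4D -> 'DDDD'
  7D -> 'DDDDDDD'
  9E -> 'EEEEEEEEE'
  2D -> 'DD'

Decoded = EEEEEEEEEDDDDDDDDDDDEEEEEEEEEDD


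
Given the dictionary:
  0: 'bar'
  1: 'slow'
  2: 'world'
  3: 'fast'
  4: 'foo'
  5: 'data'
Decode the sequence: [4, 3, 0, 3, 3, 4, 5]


Look up each index in the dictionary:
  4 -> 'foo'
  3 -> 'fast'
  0 -> 'bar'
  3 -> 'fast'
  3 -> 'fast'
  4 -> 'foo'
  5 -> 'data'

Decoded: "foo fast bar fast fast foo data"


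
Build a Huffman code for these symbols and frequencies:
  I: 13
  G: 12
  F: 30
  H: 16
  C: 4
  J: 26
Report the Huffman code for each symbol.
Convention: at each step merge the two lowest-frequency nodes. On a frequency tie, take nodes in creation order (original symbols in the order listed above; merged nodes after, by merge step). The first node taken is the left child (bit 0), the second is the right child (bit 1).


Huffman tree construction:
Step 1: Merge C(4) + G(12) = 16
Step 2: Merge I(13) + H(16) = 29
Step 3: Merge (C+G)(16) + J(26) = 42
Step 4: Merge (I+H)(29) + F(30) = 59
Step 5: Merge ((C+G)+J)(42) + ((I+H)+F)(59) = 101
Read each symbol's code off the tree from the root (left child = 0, right child = 1).

Codes:
  I: 100 (length 3)
  G: 001 (length 3)
  F: 11 (length 2)
  H: 101 (length 3)
  C: 000 (length 3)
  J: 01 (length 2)
Average code length: 247/101 = 2.4455 bits/symbol


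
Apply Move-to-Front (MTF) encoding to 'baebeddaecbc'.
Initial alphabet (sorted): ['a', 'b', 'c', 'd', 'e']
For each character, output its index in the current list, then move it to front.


MTF encoding:
'b': index 1 in ['a', 'b', 'c', 'd', 'e'] -> ['b', 'a', 'c', 'd', 'e']
'a': index 1 in ['b', 'a', 'c', 'd', 'e'] -> ['a', 'b', 'c', 'd', 'e']
'e': index 4 in ['a', 'b', 'c', 'd', 'e'] -> ['e', 'a', 'b', 'c', 'd']
'b': index 2 in ['e', 'a', 'b', 'c', 'd'] -> ['b', 'e', 'a', 'c', 'd']
'e': index 1 in ['b', 'e', 'a', 'c', 'd'] -> ['e', 'b', 'a', 'c', 'd']
'd': index 4 in ['e', 'b', 'a', 'c', 'd'] -> ['d', 'e', 'b', 'a', 'c']
'd': index 0 in ['d', 'e', 'b', 'a', 'c'] -> ['d', 'e', 'b', 'a', 'c']
'a': index 3 in ['d', 'e', 'b', 'a', 'c'] -> ['a', 'd', 'e', 'b', 'c']
'e': index 2 in ['a', 'd', 'e', 'b', 'c'] -> ['e', 'a', 'd', 'b', 'c']
'c': index 4 in ['e', 'a', 'd', 'b', 'c'] -> ['c', 'e', 'a', 'd', 'b']
'b': index 4 in ['c', 'e', 'a', 'd', 'b'] -> ['b', 'c', 'e', 'a', 'd']
'c': index 1 in ['b', 'c', 'e', 'a', 'd'] -> ['c', 'b', 'e', 'a', 'd']


Output: [1, 1, 4, 2, 1, 4, 0, 3, 2, 4, 4, 1]


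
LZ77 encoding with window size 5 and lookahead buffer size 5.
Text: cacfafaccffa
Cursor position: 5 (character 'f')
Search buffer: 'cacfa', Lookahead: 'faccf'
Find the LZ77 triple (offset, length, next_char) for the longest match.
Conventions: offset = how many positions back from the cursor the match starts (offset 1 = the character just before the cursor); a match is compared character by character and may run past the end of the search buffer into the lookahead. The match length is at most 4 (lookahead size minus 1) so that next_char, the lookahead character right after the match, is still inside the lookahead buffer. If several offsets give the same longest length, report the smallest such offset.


Try each offset into the search buffer:
  offset=1 (pos 4, char 'a'): match length 0
  offset=2 (pos 3, char 'f'): match length 2
  offset=3 (pos 2, char 'c'): match length 0
  offset=4 (pos 1, char 'a'): match length 0
  offset=5 (pos 0, char 'c'): match length 0
Longest match has length 2 at offset 2.
next_char = character at position 5 + 2 = 7 -> 'c'

Best match: offset=2, length=2 (matching 'fa' starting at position 3)
LZ77 triple: (2, 2, 'c')


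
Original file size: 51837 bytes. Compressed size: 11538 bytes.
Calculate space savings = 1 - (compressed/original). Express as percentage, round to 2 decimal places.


ratio = compressed/original = 11538/51837 = 0.222582
savings = 1 - ratio = 1 - 0.222582 = 0.777418
as a percentage: 0.777418 * 100 = 77.74%

Space savings = 1 - 11538/51837 = 77.74%


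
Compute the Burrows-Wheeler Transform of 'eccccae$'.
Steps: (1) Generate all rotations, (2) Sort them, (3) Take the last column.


Rotations (sorted):
  0: $eccccae -> last char: e
  1: ae$ecccc -> last char: c
  2: cae$eccc -> last char: c
  3: ccae$ecc -> last char: c
  4: cccae$ec -> last char: c
  5: ccccae$e -> last char: e
  6: e$ecccca -> last char: a
  7: eccccae$ -> last char: $


BWT = eccccea$


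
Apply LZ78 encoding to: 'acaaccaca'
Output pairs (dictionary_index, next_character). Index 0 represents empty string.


LZ78 encoding steps:
Dictionary: {0: ''}
Step 1: w='' (idx 0), next='a' -> output (0, 'a'), add 'a' as idx 1
Step 2: w='' (idx 0), next='c' -> output (0, 'c'), add 'c' as idx 2
Step 3: w='a' (idx 1), next='a' -> output (1, 'a'), add 'aa' as idx 3
Step 4: w='c' (idx 2), next='c' -> output (2, 'c'), add 'cc' as idx 4
Step 5: w='a' (idx 1), next='c' -> output (1, 'c'), add 'ac' as idx 5
Step 6: w='a' (idx 1), end of input -> output (1, '')


Encoded: [(0, 'a'), (0, 'c'), (1, 'a'), (2, 'c'), (1, 'c'), (1, '')]


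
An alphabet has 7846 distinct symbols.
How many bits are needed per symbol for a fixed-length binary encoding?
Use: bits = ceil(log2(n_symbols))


log2(7846) = 12.9377
Bracket: 2^12 = 4096 < 7846 <= 2^13 = 8192
So ceil(log2(7846)) = 13

bits = ceil(log2(7846)) = ceil(12.9377) = 13 bits


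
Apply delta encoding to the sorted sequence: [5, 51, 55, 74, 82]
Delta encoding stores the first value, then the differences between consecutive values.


First value: 5
Deltas:
  51 - 5 = 46
  55 - 51 = 4
  74 - 55 = 19
  82 - 74 = 8


Delta encoded: [5, 46, 4, 19, 8]


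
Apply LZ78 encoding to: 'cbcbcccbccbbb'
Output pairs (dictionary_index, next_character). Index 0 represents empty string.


LZ78 encoding steps:
Dictionary: {0: ''}
Step 1: w='' (idx 0), next='c' -> output (0, 'c'), add 'c' as idx 1
Step 2: w='' (idx 0), next='b' -> output (0, 'b'), add 'b' as idx 2
Step 3: w='c' (idx 1), next='b' -> output (1, 'b'), add 'cb' as idx 3
Step 4: w='c' (idx 1), next='c' -> output (1, 'c'), add 'cc' as idx 4
Step 5: w='cb' (idx 3), next='c' -> output (3, 'c'), add 'cbc' as idx 5
Step 6: w='cb' (idx 3), next='b' -> output (3, 'b'), add 'cbb' as idx 6
Step 7: w='b' (idx 2), end of input -> output (2, '')


Encoded: [(0, 'c'), (0, 'b'), (1, 'b'), (1, 'c'), (3, 'c'), (3, 'b'), (2, '')]


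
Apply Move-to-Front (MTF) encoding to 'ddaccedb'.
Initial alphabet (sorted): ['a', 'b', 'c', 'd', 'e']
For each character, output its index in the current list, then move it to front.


MTF encoding:
'd': index 3 in ['a', 'b', 'c', 'd', 'e'] -> ['d', 'a', 'b', 'c', 'e']
'd': index 0 in ['d', 'a', 'b', 'c', 'e'] -> ['d', 'a', 'b', 'c', 'e']
'a': index 1 in ['d', 'a', 'b', 'c', 'e'] -> ['a', 'd', 'b', 'c', 'e']
'c': index 3 in ['a', 'd', 'b', 'c', 'e'] -> ['c', 'a', 'd', 'b', 'e']
'c': index 0 in ['c', 'a', 'd', 'b', 'e'] -> ['c', 'a', 'd', 'b', 'e']
'e': index 4 in ['c', 'a', 'd', 'b', 'e'] -> ['e', 'c', 'a', 'd', 'b']
'd': index 3 in ['e', 'c', 'a', 'd', 'b'] -> ['d', 'e', 'c', 'a', 'b']
'b': index 4 in ['d', 'e', 'c', 'a', 'b'] -> ['b', 'd', 'e', 'c', 'a']


Output: [3, 0, 1, 3, 0, 4, 3, 4]


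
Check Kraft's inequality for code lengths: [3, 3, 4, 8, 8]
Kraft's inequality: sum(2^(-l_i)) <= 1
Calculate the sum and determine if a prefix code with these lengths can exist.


Sum = 2^(-3) + 2^(-3) + 2^(-4) + 2^(-8) + 2^(-8)
    = 0.125 + 0.125 + 0.0625 + 0.00390625 + 0.00390625
    = 82/256 = 0.3203125
Since 0.3203125 <= 1, Kraft's inequality IS satisfied.
A prefix code with these lengths CAN exist.

Kraft sum = 0.3203125. Satisfied.


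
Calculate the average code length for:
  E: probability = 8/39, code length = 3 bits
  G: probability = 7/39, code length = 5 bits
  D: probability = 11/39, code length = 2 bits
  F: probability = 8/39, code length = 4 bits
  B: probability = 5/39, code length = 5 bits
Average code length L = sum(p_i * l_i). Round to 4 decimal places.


Weighted contributions p_i * l_i:
  E: (8/39) * 3 = 24/39
  G: (7/39) * 5 = 35/39
  D: (11/39) * 2 = 22/39
  F: (8/39) * 4 = 32/39
  B: (5/39) * 5 = 25/39
Sum = (24 + 35 + 22 + 32 + 25)/39 = 138/39

L = 138/39 = 3.5385 bits/symbol


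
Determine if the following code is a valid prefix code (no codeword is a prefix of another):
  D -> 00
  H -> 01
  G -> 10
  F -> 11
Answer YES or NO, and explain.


Checking each pair (does one codeword prefix another?):
  D='00' vs H='01': no prefix
  D='00' vs G='10': no prefix
  D='00' vs F='11': no prefix
  H='01' vs D='00': no prefix
  H='01' vs G='10': no prefix
  H='01' vs F='11': no prefix
  G='10' vs D='00': no prefix
  G='10' vs H='01': no prefix
  G='10' vs F='11': no prefix
  F='11' vs D='00': no prefix
  F='11' vs H='01': no prefix
  F='11' vs G='10': no prefix
No violation found over all pairs.

YES -- this is a valid prefix code. No codeword is a prefix of any other codeword.


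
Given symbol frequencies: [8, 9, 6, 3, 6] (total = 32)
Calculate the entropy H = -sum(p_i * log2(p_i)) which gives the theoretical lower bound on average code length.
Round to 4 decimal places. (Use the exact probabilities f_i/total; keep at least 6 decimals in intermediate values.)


Per-symbol terms -p_i * log2(p_i) with p_i = f_i/32:
  p = 8/32 = 0.250000: log2(p) = -2.000000, -p*log2(p) = 0.500000
  p = 9/32 = 0.281250: log2(p) = -1.830075, -p*log2(p) = 0.514709
  p = 6/32 = 0.187500: log2(p) = -2.415037, -p*log2(p) = 0.452820
  p = 3/32 = 0.093750: log2(p) = -3.415037, -p*log2(p) = 0.320160
  p = 6/32 = 0.187500: log2(p) = -2.415037, -p*log2(p) = 0.452820
H = 0.500000 + 0.514709 + 0.452820 + 0.320160 + 0.452820 = 2.240509

H = 2.2405 bits/symbol


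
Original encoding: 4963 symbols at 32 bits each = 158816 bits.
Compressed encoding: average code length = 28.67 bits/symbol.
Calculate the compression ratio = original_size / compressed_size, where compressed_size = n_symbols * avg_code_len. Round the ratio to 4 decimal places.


original_size = n_symbols * orig_bits = 4963 * 32 = 158816 bits
compressed_size = n_symbols * avg_code_len = 4963 * 28.67 = 142289.21 bits
ratio = original_size / compressed_size = 158816 / 142289.21 = 1.1161

Compression ratio = 1.1161


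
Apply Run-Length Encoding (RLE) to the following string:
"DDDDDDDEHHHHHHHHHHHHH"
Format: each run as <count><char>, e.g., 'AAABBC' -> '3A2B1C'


Scanning runs left to right:
  i=0: run of 'D' x 7 -> '7D'
  i=7: run of 'E' x 1 -> '1E'
  i=8: run of 'H' x 13 -> '13H'

RLE = 7D1E13H


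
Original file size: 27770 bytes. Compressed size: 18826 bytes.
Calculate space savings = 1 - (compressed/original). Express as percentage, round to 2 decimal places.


ratio = compressed/original = 18826/27770 = 0.677926
savings = 1 - ratio = 1 - 0.677926 = 0.322074
as a percentage: 0.322074 * 100 = 32.21%

Space savings = 1 - 18826/27770 = 32.21%


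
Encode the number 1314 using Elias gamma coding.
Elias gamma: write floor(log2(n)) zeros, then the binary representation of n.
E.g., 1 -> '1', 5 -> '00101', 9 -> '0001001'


num_bits = floor(log2(1314)) + 1 = 11
leading_zeros = num_bits - 1 = 10
binary(1314) = 10100100010

Elias gamma(1314) = '0000000000' + '10100100010' = 000000000010100100010 (21 bits)


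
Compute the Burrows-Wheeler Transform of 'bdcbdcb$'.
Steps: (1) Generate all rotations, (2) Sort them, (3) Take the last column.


Rotations (sorted):
  0: $bdcbdcb -> last char: b
  1: b$bdcbdc -> last char: c
  2: bdcb$bdc -> last char: c
  3: bdcbdcb$ -> last char: $
  4: cb$bdcbd -> last char: d
  5: cbdcb$bd -> last char: d
  6: dcb$bdcb -> last char: b
  7: dcbdcb$b -> last char: b


BWT = bcc$ddbb


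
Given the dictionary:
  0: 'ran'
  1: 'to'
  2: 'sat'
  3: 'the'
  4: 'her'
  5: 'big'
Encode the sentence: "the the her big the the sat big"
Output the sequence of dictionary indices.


Look up each word in the dictionary:
  'the' -> 3
  'the' -> 3
  'her' -> 4
  'big' -> 5
  'the' -> 3
  'the' -> 3
  'sat' -> 2
  'big' -> 5

Encoded: [3, 3, 4, 5, 3, 3, 2, 5]


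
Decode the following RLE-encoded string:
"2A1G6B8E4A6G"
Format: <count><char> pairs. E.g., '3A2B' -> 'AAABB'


Expanding each <count><char> pair:
  2A -> 'AA'
  1G -> 'G'
  6B -> 'BBBBBB'
  8E -> 'EEEEEEEE'
  4A -> 'AAAA'
  6G -> 'GGGGGG'

Decoded = AAGBBBBBBEEEEEEEEAAAAGGGGGG


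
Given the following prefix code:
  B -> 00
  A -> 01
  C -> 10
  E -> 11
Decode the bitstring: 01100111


Decoding step by step:
Bits 01 -> A
Bits 10 -> C
Bits 01 -> A
Bits 11 -> E


Decoded message: ACAE


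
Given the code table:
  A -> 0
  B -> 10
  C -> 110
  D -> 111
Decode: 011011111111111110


Decoding:
0 -> A
110 -> C
111 -> D
111 -> D
111 -> D
111 -> D
10 -> B


Result: ACDDDDB


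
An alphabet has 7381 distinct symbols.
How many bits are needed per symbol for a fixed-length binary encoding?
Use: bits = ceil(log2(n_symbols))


log2(7381) = 12.8496
Bracket: 2^12 = 4096 < 7381 <= 2^13 = 8192
So ceil(log2(7381)) = 13

bits = ceil(log2(7381)) = ceil(12.8496) = 13 bits


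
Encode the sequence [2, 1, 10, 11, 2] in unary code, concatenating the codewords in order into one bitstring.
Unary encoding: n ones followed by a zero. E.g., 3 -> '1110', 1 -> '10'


Encode each number as n ones followed by a terminating 0:
  2 -> 110 (3 bits)
  1 -> 10 (2 bits)
  10 -> 11111111110 (11 bits)
  11 -> 111111111110 (12 bits)
  2 -> 110 (3 bits)
Total length = 3 + 2 + 11 + 12 + 3 = 31 bits.

Unary([2, 1, 10, 11, 2]) = 1101011111111110111111111110110 (31 bits)


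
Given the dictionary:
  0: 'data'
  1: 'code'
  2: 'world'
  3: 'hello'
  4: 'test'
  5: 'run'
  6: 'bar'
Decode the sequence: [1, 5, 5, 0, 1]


Look up each index in the dictionary:
  1 -> 'code'
  5 -> 'run'
  5 -> 'run'
  0 -> 'data'
  1 -> 'code'

Decoded: "code run run data code"


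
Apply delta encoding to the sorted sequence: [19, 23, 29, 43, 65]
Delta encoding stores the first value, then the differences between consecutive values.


First value: 19
Deltas:
  23 - 19 = 4
  29 - 23 = 6
  43 - 29 = 14
  65 - 43 = 22


Delta encoded: [19, 4, 6, 14, 22]


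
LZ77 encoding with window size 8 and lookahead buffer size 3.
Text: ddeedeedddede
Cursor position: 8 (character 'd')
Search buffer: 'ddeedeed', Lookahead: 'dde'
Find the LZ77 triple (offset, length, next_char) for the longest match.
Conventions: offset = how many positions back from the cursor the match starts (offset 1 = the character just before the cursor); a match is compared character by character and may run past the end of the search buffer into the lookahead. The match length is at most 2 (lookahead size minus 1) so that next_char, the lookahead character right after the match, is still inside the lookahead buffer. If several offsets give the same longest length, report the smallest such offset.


Try each offset into the search buffer:
  offset=1 (pos 7, char 'd'): match length 2
  offset=2 (pos 6, char 'e'): match length 0
  offset=3 (pos 5, char 'e'): match length 0
  offset=4 (pos 4, char 'd'): match length 1
  offset=5 (pos 3, char 'e'): match length 0
  offset=6 (pos 2, char 'e'): match length 0
  offset=7 (pos 1, char 'd'): match length 1
  offset=8 (pos 0, char 'd'): match length 2
Longest match has length 2, found at offsets 1, 8; take the smallest, offset 1.
next_char = character at position 8 + 2 = 10 -> 'e'

Best match: offset=1, length=2 (matching 'dd' starting at position 7)
LZ77 triple: (1, 2, 'e')


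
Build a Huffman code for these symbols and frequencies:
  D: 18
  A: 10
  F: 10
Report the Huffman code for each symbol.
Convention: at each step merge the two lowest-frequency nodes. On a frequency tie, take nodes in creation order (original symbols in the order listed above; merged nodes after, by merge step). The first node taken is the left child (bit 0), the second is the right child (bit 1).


Huffman tree construction:
Step 1: Merge A(10) + F(10) = 20
Step 2: Merge D(18) + (A+F)(20) = 38
Read each symbol's code off the tree from the root (left child = 0, right child = 1).

Codes:
  D: 0 (length 1)
  A: 10 (length 2)
  F: 11 (length 2)
Average code length: 58/38 = 1.5263 bits/symbol


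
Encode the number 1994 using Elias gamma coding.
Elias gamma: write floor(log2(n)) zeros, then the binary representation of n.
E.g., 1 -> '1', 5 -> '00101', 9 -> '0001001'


num_bits = floor(log2(1994)) + 1 = 11
leading_zeros = num_bits - 1 = 10
binary(1994) = 11111001010

Elias gamma(1994) = '0000000000' + '11111001010' = 000000000011111001010 (21 bits)


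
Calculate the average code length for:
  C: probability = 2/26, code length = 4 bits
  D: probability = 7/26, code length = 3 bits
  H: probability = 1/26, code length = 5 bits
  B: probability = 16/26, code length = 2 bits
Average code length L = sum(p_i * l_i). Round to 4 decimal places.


Weighted contributions p_i * l_i:
  C: (2/26) * 4 = 8/26
  D: (7/26) * 3 = 21/26
  H: (1/26) * 5 = 5/26
  B: (16/26) * 2 = 32/26
Sum = (8 + 21 + 5 + 32)/26 = 66/26

L = 66/26 = 2.5385 bits/symbol


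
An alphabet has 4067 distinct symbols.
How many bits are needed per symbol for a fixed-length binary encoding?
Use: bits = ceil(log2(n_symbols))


log2(4067) = 11.9897
Bracket: 2^11 = 2048 < 4067 <= 2^12 = 4096
So ceil(log2(4067)) = 12

bits = ceil(log2(4067)) = ceil(11.9897) = 12 bits


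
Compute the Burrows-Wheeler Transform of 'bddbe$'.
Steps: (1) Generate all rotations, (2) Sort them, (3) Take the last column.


Rotations (sorted):
  0: $bddbe -> last char: e
  1: bddbe$ -> last char: $
  2: be$bdd -> last char: d
  3: dbe$bd -> last char: d
  4: ddbe$b -> last char: b
  5: e$bddb -> last char: b


BWT = e$ddbb


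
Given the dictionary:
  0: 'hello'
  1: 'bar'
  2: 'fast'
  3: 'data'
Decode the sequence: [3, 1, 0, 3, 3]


Look up each index in the dictionary:
  3 -> 'data'
  1 -> 'bar'
  0 -> 'hello'
  3 -> 'data'
  3 -> 'data'

Decoded: "data bar hello data data"


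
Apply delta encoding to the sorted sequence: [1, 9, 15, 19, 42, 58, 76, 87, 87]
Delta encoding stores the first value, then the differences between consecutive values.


First value: 1
Deltas:
  9 - 1 = 8
  15 - 9 = 6
  19 - 15 = 4
  42 - 19 = 23
  58 - 42 = 16
  76 - 58 = 18
  87 - 76 = 11
  87 - 87 = 0


Delta encoded: [1, 8, 6, 4, 23, 16, 18, 11, 0]


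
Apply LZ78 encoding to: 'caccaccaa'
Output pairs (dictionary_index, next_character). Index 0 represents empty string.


LZ78 encoding steps:
Dictionary: {0: ''}
Step 1: w='' (idx 0), next='c' -> output (0, 'c'), add 'c' as idx 1
Step 2: w='' (idx 0), next='a' -> output (0, 'a'), add 'a' as idx 2
Step 3: w='c' (idx 1), next='c' -> output (1, 'c'), add 'cc' as idx 3
Step 4: w='a' (idx 2), next='c' -> output (2, 'c'), add 'ac' as idx 4
Step 5: w='c' (idx 1), next='a' -> output (1, 'a'), add 'ca' as idx 5
Step 6: w='a' (idx 2), end of input -> output (2, '')


Encoded: [(0, 'c'), (0, 'a'), (1, 'c'), (2, 'c'), (1, 'a'), (2, '')]


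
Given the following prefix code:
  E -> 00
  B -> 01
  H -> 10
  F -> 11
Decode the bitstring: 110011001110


Decoding step by step:
Bits 11 -> F
Bits 00 -> E
Bits 11 -> F
Bits 00 -> E
Bits 11 -> F
Bits 10 -> H


Decoded message: FEFEFH


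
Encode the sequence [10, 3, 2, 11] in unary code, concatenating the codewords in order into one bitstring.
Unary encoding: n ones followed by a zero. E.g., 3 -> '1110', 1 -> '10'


Encode each number as n ones followed by a terminating 0:
  10 -> 11111111110 (11 bits)
  3 -> 1110 (4 bits)
  2 -> 110 (3 bits)
  11 -> 111111111110 (12 bits)
Total length = 11 + 4 + 3 + 12 = 30 bits.

Unary([10, 3, 2, 11]) = 111111111101110110111111111110 (30 bits)


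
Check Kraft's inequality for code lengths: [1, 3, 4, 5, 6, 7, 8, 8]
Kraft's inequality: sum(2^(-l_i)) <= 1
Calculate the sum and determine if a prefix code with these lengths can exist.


Sum = 2^(-1) + 2^(-3) + 2^(-4) + 2^(-5) + 2^(-6) + 2^(-7) + 2^(-8) + 2^(-8)
    = 0.5 + 0.125 + 0.0625 + 0.03125 + 0.015625 + 0.0078125 + 0.00390625 + 0.00390625
    = 192/256 = 0.75
Since 0.75 <= 1, Kraft's inequality IS satisfied.
A prefix code with these lengths CAN exist.

Kraft sum = 0.75. Satisfied.


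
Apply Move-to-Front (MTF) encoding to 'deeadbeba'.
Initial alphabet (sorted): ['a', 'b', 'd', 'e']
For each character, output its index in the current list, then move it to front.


MTF encoding:
'd': index 2 in ['a', 'b', 'd', 'e'] -> ['d', 'a', 'b', 'e']
'e': index 3 in ['d', 'a', 'b', 'e'] -> ['e', 'd', 'a', 'b']
'e': index 0 in ['e', 'd', 'a', 'b'] -> ['e', 'd', 'a', 'b']
'a': index 2 in ['e', 'd', 'a', 'b'] -> ['a', 'e', 'd', 'b']
'd': index 2 in ['a', 'e', 'd', 'b'] -> ['d', 'a', 'e', 'b']
'b': index 3 in ['d', 'a', 'e', 'b'] -> ['b', 'd', 'a', 'e']
'e': index 3 in ['b', 'd', 'a', 'e'] -> ['e', 'b', 'd', 'a']
'b': index 1 in ['e', 'b', 'd', 'a'] -> ['b', 'e', 'd', 'a']
'a': index 3 in ['b', 'e', 'd', 'a'] -> ['a', 'b', 'e', 'd']


Output: [2, 3, 0, 2, 2, 3, 3, 1, 3]


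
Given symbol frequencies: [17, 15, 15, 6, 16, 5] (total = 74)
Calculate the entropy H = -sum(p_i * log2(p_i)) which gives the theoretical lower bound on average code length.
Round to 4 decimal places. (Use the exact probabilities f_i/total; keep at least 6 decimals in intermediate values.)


Per-symbol terms -p_i * log2(p_i) with p_i = f_i/74:
  p = 17/74 = 0.229730: log2(p) = -2.121991, -p*log2(p) = 0.487484
  p = 15/74 = 0.202703: log2(p) = -2.302563, -p*log2(p) = 0.466736
  p = 15/74 = 0.202703: log2(p) = -2.302563, -p*log2(p) = 0.466736
  p = 6/74 = 0.081081: log2(p) = -3.624491, -p*log2(p) = 0.293878
  p = 16/74 = 0.216216: log2(p) = -2.209453, -p*log2(p) = 0.477720
  p = 5/74 = 0.067568: log2(p) = -3.887525, -p*log2(p) = 0.262671
H = 0.487484 + 0.466736 + 0.466736 + 0.293878 + 0.477720 + 0.262671 = 2.455225

H = 2.4552 bits/symbol


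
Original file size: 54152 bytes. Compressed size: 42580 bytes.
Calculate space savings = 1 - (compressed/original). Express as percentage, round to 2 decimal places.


ratio = compressed/original = 42580/54152 = 0.786305
savings = 1 - ratio = 1 - 0.786305 = 0.213695
as a percentage: 0.213695 * 100 = 21.37%

Space savings = 1 - 42580/54152 = 21.37%


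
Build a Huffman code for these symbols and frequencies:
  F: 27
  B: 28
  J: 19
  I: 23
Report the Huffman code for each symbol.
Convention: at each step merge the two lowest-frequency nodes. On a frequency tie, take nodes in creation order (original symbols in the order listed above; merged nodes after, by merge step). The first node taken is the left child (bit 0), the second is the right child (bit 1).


Huffman tree construction:
Step 1: Merge J(19) + I(23) = 42
Step 2: Merge F(27) + B(28) = 55
Step 3: Merge (J+I)(42) + (F+B)(55) = 97
Read each symbol's code off the tree from the root (left child = 0, right child = 1).

Codes:
  F: 10 (length 2)
  B: 11 (length 2)
  J: 00 (length 2)
  I: 01 (length 2)
Average code length: 194/97 = 2.0000 bits/symbol


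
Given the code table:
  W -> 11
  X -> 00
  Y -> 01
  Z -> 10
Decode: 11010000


Decoding:
11 -> W
01 -> Y
00 -> X
00 -> X


Result: WYXX


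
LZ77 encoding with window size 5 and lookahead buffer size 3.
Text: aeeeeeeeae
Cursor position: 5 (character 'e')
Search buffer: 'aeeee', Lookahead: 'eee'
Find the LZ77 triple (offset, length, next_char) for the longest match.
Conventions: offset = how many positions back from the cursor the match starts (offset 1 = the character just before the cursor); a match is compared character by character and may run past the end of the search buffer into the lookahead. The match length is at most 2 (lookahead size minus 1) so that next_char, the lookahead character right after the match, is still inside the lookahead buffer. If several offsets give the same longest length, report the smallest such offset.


Try each offset into the search buffer:
  offset=1 (pos 4, char 'e'): match length 2
  offset=2 (pos 3, char 'e'): match length 2
  offset=3 (pos 2, char 'e'): match length 2
  offset=4 (pos 1, char 'e'): match length 2
  offset=5 (pos 0, char 'a'): match length 0
Longest match has length 2, found at offsets 1, 2, 3, 4; take the smallest, offset 1.
next_char = character at position 5 + 2 = 7 -> 'e'

Best match: offset=1, length=2 (matching 'ee' starting at position 4)
LZ77 triple: (1, 2, 'e')


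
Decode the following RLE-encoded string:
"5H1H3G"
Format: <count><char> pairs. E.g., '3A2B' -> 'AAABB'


Expanding each <count><char> pair:
  5H -> 'HHHHH'
  1H -> 'H'
  3G -> 'GGG'

Decoded = HHHHHHGGG


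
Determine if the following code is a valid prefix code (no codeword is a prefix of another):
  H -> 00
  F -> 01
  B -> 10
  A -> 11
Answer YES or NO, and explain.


Checking each pair (does one codeword prefix another?):
  H='00' vs F='01': no prefix
  H='00' vs B='10': no prefix
  H='00' vs A='11': no prefix
  F='01' vs H='00': no prefix
  F='01' vs B='10': no prefix
  F='01' vs A='11': no prefix
  B='10' vs H='00': no prefix
  B='10' vs F='01': no prefix
  B='10' vs A='11': no prefix
  A='11' vs H='00': no prefix
  A='11' vs F='01': no prefix
  A='11' vs B='10': no prefix
No violation found over all pairs.

YES -- this is a valid prefix code. No codeword is a prefix of any other codeword.


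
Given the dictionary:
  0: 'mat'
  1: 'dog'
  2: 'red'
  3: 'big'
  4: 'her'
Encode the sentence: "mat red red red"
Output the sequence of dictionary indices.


Look up each word in the dictionary:
  'mat' -> 0
  'red' -> 2
  'red' -> 2
  'red' -> 2

Encoded: [0, 2, 2, 2]


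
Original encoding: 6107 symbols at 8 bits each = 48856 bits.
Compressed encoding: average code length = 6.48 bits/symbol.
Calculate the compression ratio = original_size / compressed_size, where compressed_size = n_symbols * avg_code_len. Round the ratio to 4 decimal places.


original_size = n_symbols * orig_bits = 6107 * 8 = 48856 bits
compressed_size = n_symbols * avg_code_len = 6107 * 6.48 = 39573.36 bits
ratio = original_size / compressed_size = 48856 / 39573.36 = 1.2346

Compression ratio = 1.2346


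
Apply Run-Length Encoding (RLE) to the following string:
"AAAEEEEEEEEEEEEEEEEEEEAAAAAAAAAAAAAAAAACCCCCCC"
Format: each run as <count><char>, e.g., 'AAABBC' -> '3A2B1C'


Scanning runs left to right:
  i=0: run of 'A' x 3 -> '3A'
  i=3: run of 'E' x 19 -> '19E'
  i=22: run of 'A' x 17 -> '17A'
  i=39: run of 'C' x 7 -> '7C'

RLE = 3A19E17A7C


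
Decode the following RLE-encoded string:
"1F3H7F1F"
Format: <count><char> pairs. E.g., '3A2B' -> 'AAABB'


Expanding each <count><char> pair:
  1F -> 'F'
  3H -> 'HHH'
  7F -> 'FFFFFFF'
  1F -> 'F'

Decoded = FHHHFFFFFFFF


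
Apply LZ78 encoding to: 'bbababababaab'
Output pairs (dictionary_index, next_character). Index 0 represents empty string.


LZ78 encoding steps:
Dictionary: {0: ''}
Step 1: w='' (idx 0), next='b' -> output (0, 'b'), add 'b' as idx 1
Step 2: w='b' (idx 1), next='a' -> output (1, 'a'), add 'ba' as idx 2
Step 3: w='ba' (idx 2), next='b' -> output (2, 'b'), add 'bab' as idx 3
Step 4: w='' (idx 0), next='a' -> output (0, 'a'), add 'a' as idx 4
Step 5: w='bab' (idx 3), next='a' -> output (3, 'a'), add 'baba' as idx 5
Step 6: w='a' (idx 4), next='b' -> output (4, 'b'), add 'ab' as idx 6


Encoded: [(0, 'b'), (1, 'a'), (2, 'b'), (0, 'a'), (3, 'a'), (4, 'b')]


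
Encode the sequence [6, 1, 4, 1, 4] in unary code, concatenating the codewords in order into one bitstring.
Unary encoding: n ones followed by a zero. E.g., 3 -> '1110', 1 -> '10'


Encode each number as n ones followed by a terminating 0:
  6 -> 1111110 (7 bits)
  1 -> 10 (2 bits)
  4 -> 11110 (5 bits)
  1 -> 10 (2 bits)
  4 -> 11110 (5 bits)
Total length = 7 + 2 + 5 + 2 + 5 = 21 bits.

Unary([6, 1, 4, 1, 4]) = 111111010111101011110 (21 bits)


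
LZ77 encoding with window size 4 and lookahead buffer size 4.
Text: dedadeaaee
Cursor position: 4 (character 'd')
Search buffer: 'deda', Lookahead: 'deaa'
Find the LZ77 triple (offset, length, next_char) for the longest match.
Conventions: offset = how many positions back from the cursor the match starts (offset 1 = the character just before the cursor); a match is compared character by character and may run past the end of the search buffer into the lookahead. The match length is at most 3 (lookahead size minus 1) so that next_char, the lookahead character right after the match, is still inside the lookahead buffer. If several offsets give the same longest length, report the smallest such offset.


Try each offset into the search buffer:
  offset=1 (pos 3, char 'a'): match length 0
  offset=2 (pos 2, char 'd'): match length 1
  offset=3 (pos 1, char 'e'): match length 0
  offset=4 (pos 0, char 'd'): match length 2
Longest match has length 2 at offset 4.
next_char = character at position 4 + 2 = 6 -> 'a'

Best match: offset=4, length=2 (matching 'de' starting at position 0)
LZ77 triple: (4, 2, 'a')


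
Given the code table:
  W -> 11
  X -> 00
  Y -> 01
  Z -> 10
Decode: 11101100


Decoding:
11 -> W
10 -> Z
11 -> W
00 -> X


Result: WZWX


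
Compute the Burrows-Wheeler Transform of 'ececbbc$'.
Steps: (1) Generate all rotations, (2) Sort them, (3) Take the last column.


Rotations (sorted):
  0: $ececbbc -> last char: c
  1: bbc$ecec -> last char: c
  2: bc$ececb -> last char: b
  3: c$ececbb -> last char: b
  4: cbbc$ece -> last char: e
  5: cecbbc$e -> last char: e
  6: ecbbc$ec -> last char: c
  7: ececbbc$ -> last char: $


BWT = ccbbeec$


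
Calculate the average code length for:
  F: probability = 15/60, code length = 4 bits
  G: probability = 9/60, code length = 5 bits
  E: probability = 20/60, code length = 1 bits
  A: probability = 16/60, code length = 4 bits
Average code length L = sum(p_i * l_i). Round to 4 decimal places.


Weighted contributions p_i * l_i:
  F: (15/60) * 4 = 60/60
  G: (9/60) * 5 = 45/60
  E: (20/60) * 1 = 20/60
  A: (16/60) * 4 = 64/60
Sum = (60 + 45 + 20 + 64)/60 = 189/60

L = 189/60 = 3.1500 bits/symbol


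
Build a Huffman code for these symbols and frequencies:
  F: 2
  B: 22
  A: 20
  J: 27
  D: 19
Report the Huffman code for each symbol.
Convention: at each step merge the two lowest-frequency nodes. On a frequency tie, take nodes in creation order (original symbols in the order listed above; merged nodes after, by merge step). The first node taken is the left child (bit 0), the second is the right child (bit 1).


Huffman tree construction:
Step 1: Merge F(2) + D(19) = 21
Step 2: Merge A(20) + (F+D)(21) = 41
Step 3: Merge B(22) + J(27) = 49
Step 4: Merge (A+(F+D))(41) + (B+J)(49) = 90
Read each symbol's code off the tree from the root (left child = 0, right child = 1).

Codes:
  F: 010 (length 3)
  B: 10 (length 2)
  A: 00 (length 2)
  J: 11 (length 2)
  D: 011 (length 3)
Average code length: 201/90 = 2.2333 bits/symbol


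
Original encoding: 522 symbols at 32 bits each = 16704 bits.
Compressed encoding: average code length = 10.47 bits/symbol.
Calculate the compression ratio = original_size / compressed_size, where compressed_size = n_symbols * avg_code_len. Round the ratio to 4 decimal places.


original_size = n_symbols * orig_bits = 522 * 32 = 16704 bits
compressed_size = n_symbols * avg_code_len = 522 * 10.47 = 5465.34 bits
ratio = original_size / compressed_size = 16704 / 5465.34 = 3.0564

Compression ratio = 3.0564


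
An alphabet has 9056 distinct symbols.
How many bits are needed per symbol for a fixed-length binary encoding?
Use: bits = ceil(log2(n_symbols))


log2(9056) = 13.1447
Bracket: 2^13 = 8192 < 9056 <= 2^14 = 16384
So ceil(log2(9056)) = 14

bits = ceil(log2(9056)) = ceil(13.1447) = 14 bits


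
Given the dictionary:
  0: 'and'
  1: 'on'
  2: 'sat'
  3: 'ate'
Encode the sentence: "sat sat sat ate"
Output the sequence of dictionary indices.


Look up each word in the dictionary:
  'sat' -> 2
  'sat' -> 2
  'sat' -> 2
  'ate' -> 3

Encoded: [2, 2, 2, 3]


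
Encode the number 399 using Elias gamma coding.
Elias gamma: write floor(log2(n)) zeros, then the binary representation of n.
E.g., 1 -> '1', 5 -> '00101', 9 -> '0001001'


num_bits = floor(log2(399)) + 1 = 9
leading_zeros = num_bits - 1 = 8
binary(399) = 110001111

Elias gamma(399) = '00000000' + '110001111' = 00000000110001111 (17 bits)


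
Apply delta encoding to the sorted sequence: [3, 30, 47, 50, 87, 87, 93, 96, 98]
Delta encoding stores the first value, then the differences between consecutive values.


First value: 3
Deltas:
  30 - 3 = 27
  47 - 30 = 17
  50 - 47 = 3
  87 - 50 = 37
  87 - 87 = 0
  93 - 87 = 6
  96 - 93 = 3
  98 - 96 = 2


Delta encoded: [3, 27, 17, 3, 37, 0, 6, 3, 2]


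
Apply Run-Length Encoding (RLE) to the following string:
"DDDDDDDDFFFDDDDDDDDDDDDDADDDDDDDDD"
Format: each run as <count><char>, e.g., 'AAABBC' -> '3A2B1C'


Scanning runs left to right:
  i=0: run of 'D' x 8 -> '8D'
  i=8: run of 'F' x 3 -> '3F'
  i=11: run of 'D' x 13 -> '13D'
  i=24: run of 'A' x 1 -> '1A'
  i=25: run of 'D' x 9 -> '9D'

RLE = 8D3F13D1A9D


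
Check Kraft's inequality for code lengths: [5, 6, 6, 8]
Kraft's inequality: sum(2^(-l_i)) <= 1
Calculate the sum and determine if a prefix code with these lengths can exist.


Sum = 2^(-5) + 2^(-6) + 2^(-6) + 2^(-8)
    = 0.03125 + 0.015625 + 0.015625 + 0.00390625
    = 17/256 = 0.06640625
Since 0.06640625 <= 1, Kraft's inequality IS satisfied.
A prefix code with these lengths CAN exist.

Kraft sum = 0.06640625. Satisfied.


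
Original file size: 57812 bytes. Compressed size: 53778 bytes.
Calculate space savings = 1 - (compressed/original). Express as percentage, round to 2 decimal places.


ratio = compressed/original = 53778/57812 = 0.930222
savings = 1 - ratio = 1 - 0.930222 = 0.069778
as a percentage: 0.069778 * 100 = 6.98%

Space savings = 1 - 53778/57812 = 6.98%


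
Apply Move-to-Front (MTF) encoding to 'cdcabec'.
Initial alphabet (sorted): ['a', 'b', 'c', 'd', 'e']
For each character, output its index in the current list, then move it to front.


MTF encoding:
'c': index 2 in ['a', 'b', 'c', 'd', 'e'] -> ['c', 'a', 'b', 'd', 'e']
'd': index 3 in ['c', 'a', 'b', 'd', 'e'] -> ['d', 'c', 'a', 'b', 'e']
'c': index 1 in ['d', 'c', 'a', 'b', 'e'] -> ['c', 'd', 'a', 'b', 'e']
'a': index 2 in ['c', 'd', 'a', 'b', 'e'] -> ['a', 'c', 'd', 'b', 'e']
'b': index 3 in ['a', 'c', 'd', 'b', 'e'] -> ['b', 'a', 'c', 'd', 'e']
'e': index 4 in ['b', 'a', 'c', 'd', 'e'] -> ['e', 'b', 'a', 'c', 'd']
'c': index 3 in ['e', 'b', 'a', 'c', 'd'] -> ['c', 'e', 'b', 'a', 'd']


Output: [2, 3, 1, 2, 3, 4, 3]


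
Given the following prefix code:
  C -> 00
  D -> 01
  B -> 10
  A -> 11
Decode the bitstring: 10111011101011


Decoding step by step:
Bits 10 -> B
Bits 11 -> A
Bits 10 -> B
Bits 11 -> A
Bits 10 -> B
Bits 10 -> B
Bits 11 -> A


Decoded message: BABABBA


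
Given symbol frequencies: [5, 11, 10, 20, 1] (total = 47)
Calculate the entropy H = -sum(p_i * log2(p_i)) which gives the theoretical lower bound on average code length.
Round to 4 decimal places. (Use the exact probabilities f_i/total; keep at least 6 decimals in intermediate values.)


Per-symbol terms -p_i * log2(p_i) with p_i = f_i/47:
  p = 5/47 = 0.106383: log2(p) = -3.232661, -p*log2(p) = 0.343900
  p = 11/47 = 0.234043: log2(p) = -2.095157, -p*log2(p) = 0.490356
  p = 10/47 = 0.212766: log2(p) = -2.232661, -p*log2(p) = 0.475034
  p = 20/47 = 0.425532: log2(p) = -1.232661, -p*log2(p) = 0.524536
  p = 1/47 = 0.021277: log2(p) = -5.554589, -p*log2(p) = 0.118183
H = 0.343900 + 0.490356 + 0.475034 + 0.524536 + 0.118183 = 1.952009

H = 1.952 bits/symbol


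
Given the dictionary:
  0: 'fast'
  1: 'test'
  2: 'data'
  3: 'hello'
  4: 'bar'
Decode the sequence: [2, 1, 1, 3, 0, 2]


Look up each index in the dictionary:
  2 -> 'data'
  1 -> 'test'
  1 -> 'test'
  3 -> 'hello'
  0 -> 'fast'
  2 -> 'data'

Decoded: "data test test hello fast data"


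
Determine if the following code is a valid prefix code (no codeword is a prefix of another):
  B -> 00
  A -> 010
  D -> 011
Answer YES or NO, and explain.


Checking each pair (does one codeword prefix another?):
  B='00' vs A='010': no prefix
  B='00' vs D='011': no prefix
  A='010' vs B='00': no prefix
  A='010' vs D='011': no prefix
  D='011' vs B='00': no prefix
  D='011' vs A='010': no prefix
No violation found over all pairs.

YES -- this is a valid prefix code. No codeword is a prefix of any other codeword.


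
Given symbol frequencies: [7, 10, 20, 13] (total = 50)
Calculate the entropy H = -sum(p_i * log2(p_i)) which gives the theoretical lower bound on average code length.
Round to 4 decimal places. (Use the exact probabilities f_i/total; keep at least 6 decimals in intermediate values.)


Per-symbol terms -p_i * log2(p_i) with p_i = f_i/50:
  p = 7/50 = 0.140000: log2(p) = -2.836501, -p*log2(p) = 0.397110
  p = 10/50 = 0.200000: log2(p) = -2.321928, -p*log2(p) = 0.464386
  p = 20/50 = 0.400000: log2(p) = -1.321928, -p*log2(p) = 0.528771
  p = 13/50 = 0.260000: log2(p) = -1.943416, -p*log2(p) = 0.505288
H = 0.397110 + 0.464386 + 0.528771 + 0.505288 = 1.895555

H = 1.8956 bits/symbol
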